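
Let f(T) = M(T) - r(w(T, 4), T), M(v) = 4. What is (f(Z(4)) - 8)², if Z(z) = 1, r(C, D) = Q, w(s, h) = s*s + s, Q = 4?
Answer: 64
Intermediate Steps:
w(s, h) = s + s² (w(s, h) = s² + s = s + s²)
r(C, D) = 4
f(T) = 0 (f(T) = 4 - 1*4 = 4 - 4 = 0)
(f(Z(4)) - 8)² = (0 - 8)² = (-8)² = 64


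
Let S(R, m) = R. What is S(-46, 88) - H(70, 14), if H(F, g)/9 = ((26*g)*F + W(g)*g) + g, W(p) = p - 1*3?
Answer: -230878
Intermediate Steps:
W(p) = -3 + p (W(p) = p - 3 = -3 + p)
H(F, g) = 9*g + 9*g*(-3 + g) + 234*F*g (H(F, g) = 9*(((26*g)*F + (-3 + g)*g) + g) = 9*((26*F*g + g*(-3 + g)) + g) = 9*((g*(-3 + g) + 26*F*g) + g) = 9*(g + g*(-3 + g) + 26*F*g) = 9*g + 9*g*(-3 + g) + 234*F*g)
S(-46, 88) - H(70, 14) = -46 - 9*14*(-2 + 14 + 26*70) = -46 - 9*14*(-2 + 14 + 1820) = -46 - 9*14*1832 = -46 - 1*230832 = -46 - 230832 = -230878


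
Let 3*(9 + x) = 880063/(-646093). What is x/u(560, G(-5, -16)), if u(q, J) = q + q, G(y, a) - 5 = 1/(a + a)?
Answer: -9162287/1085436240 ≈ -0.0084411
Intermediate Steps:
x = -18324574/1938279 (x = -9 + (880063/(-646093))/3 = -9 + (880063*(-1/646093))/3 = -9 + (⅓)*(-880063/646093) = -9 - 880063/1938279 = -18324574/1938279 ≈ -9.4540)
G(y, a) = 5 + 1/(2*a) (G(y, a) = 5 + 1/(a + a) = 5 + 1/(2*a))
u(q, J) = 2*q
x/u(560, G(-5, -16)) = -18324574/(1938279*(2*560)) = -18324574/1938279/1120 = -18324574/1938279*1/1120 = -9162287/1085436240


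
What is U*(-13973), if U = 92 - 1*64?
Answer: -391244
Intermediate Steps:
U = 28 (U = 92 - 64 = 28)
U*(-13973) = 28*(-13973) = -391244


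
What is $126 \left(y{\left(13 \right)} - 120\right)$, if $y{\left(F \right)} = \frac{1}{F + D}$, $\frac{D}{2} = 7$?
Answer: $- \frac{45346}{3} \approx -15115.0$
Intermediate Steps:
$D = 14$ ($D = 2 \cdot 7 = 14$)
$y{\left(F \right)} = \frac{1}{14 + F}$ ($y{\left(F \right)} = \frac{1}{F + 14} = \frac{1}{14 + F}$)
$126 \left(y{\left(13 \right)} - 120\right) = 126 \left(\frac{1}{14 + 13} - 120\right) = 126 \left(\frac{1}{27} - 120\right) = 126 \left(- \frac{3239}{27}\right) = - \frac{45346}{3}$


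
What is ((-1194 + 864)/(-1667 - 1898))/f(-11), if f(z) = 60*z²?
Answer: 1/78430 ≈ 1.2750e-5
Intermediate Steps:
((-1194 + 864)/(-1667 - 1898))/f(-11) = ((-1194 + 864)/(-1667 - 1898))/((60*(-11)²)) = (-330/(-3565))/((60*121)) = -330*(-1/3565)/7260 = (66/713)*(1/7260) = 1/78430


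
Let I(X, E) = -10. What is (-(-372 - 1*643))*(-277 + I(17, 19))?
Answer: -291305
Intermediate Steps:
(-(-372 - 1*643))*(-277 + I(17, 19)) = (-(-372 - 1*643))*(-277 - 10) = -(-372 - 643)*(-287) = -1*(-1015)*(-287) = 1015*(-287) = -291305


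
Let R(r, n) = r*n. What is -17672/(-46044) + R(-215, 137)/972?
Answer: -37195801/1243188 ≈ -29.920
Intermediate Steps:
R(r, n) = n*r
-17672/(-46044) + R(-215, 137)/972 = -17672/(-46044) + (137*(-215))/972 = -17672*(-1/46044) - 29455*1/972 = 4418/11511 - 29455/972 = -37195801/1243188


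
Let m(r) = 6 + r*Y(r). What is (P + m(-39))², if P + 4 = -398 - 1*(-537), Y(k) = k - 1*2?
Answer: 3027600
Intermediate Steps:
Y(k) = -2 + k (Y(k) = k - 2 = -2 + k)
P = 135 (P = -4 + (-398 - 1*(-537)) = -4 + (-398 + 537) = -4 + 139 = 135)
m(r) = 6 + r*(-2 + r)
(P + m(-39))² = (135 + (6 - 39*(-2 - 39)))² = (135 + (6 - 39*(-41)))² = (135 + (6 + 1599))² = (135 + 1605)² = 1740² = 3027600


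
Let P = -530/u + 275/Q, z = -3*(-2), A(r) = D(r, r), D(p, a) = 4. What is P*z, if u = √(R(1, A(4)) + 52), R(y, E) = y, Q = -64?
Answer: -825/32 - 60*√53 ≈ -462.59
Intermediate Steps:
A(r) = 4
z = 6
u = √53 (u = √(1 + 52) = √53 ≈ 7.2801)
P = -275/64 - 10*√53 (P = -530*√53/53 + 275/(-64) = -10*√53 + 275*(-1/64) = -10*√53 - 275/64 = -275/64 - 10*√53 ≈ -77.098)
P*z = (-275/64 - 10*√53)*6 = -825/32 - 60*√53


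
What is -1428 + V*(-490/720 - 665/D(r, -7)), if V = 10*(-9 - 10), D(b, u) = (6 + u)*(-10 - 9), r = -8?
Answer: 192647/36 ≈ 5351.3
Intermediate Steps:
D(b, u) = -114 - 19*u (D(b, u) = (6 + u)*(-19) = -114 - 19*u)
V = -190 (V = 10*(-19) = -190)
-1428 + V*(-490/720 - 665/D(r, -7)) = -1428 - 190*(-490/720 - 665/(-114 - 19*(-7))) = -1428 - 190*(-490*1/720 - 665/(-114 + 133)) = -1428 - 190*(-49/72 - 665/19) = -1428 - 190*(-49/72 - 665*1/19) = -1428 - 190*(-49/72 - 35) = -1428 - 190*(-2569/72) = -1428 + 244055/36 = 192647/36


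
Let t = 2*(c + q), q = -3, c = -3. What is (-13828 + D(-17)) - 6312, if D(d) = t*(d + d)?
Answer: -19732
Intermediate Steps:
t = -12 (t = 2*(-3 - 3) = 2*(-6) = -12)
D(d) = -24*d (D(d) = -12*(d + d) = -24*d)
(-13828 + D(-17)) - 6312 = (-13828 - 24*(-17)) - 6312 = (-13828 + 408) - 6312 = -13420 - 6312 = -19732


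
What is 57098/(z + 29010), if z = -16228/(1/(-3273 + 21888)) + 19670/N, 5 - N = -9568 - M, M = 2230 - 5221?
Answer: -187909518/994063686275 ≈ -0.00018903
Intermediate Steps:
M = -2991
N = 6582 (N = 5 - (-9568 - 1*(-2991)) = 5 - (-9568 + 2991) = 5 - 1*(-6577) = 5 + 6577 = 6582)
z = -994159158185/3291 (z = -16228/(1/(-3273 + 21888)) + 19670/6582 = -16228/(1/18615) + 19670*(1/6582) = -16228/1/18615 + 9835/3291 = -16228*18615 + 9835/3291 = -302084220 + 9835/3291 = -994159158185/3291 ≈ -3.0208e+8)
57098/(z + 29010) = 57098/(-994159158185/3291 + 29010) = 57098/(-994063686275/3291) = 57098*(-3291/994063686275) = -187909518/994063686275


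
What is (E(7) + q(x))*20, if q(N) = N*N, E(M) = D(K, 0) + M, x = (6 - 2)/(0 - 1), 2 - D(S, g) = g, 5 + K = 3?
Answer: 500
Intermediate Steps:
K = -2 (K = -5 + 3 = -2)
D(S, g) = 2 - g
x = -4 (x = 4/(-1) = 4*(-1) = -4)
E(M) = 2 + M (E(M) = (2 - 1*0) + M = (2 + 0) + M = 2 + M)
q(N) = N²
(E(7) + q(x))*20 = ((2 + 7) + (-4)²)*20 = (9 + 16)*20 = 25*20 = 500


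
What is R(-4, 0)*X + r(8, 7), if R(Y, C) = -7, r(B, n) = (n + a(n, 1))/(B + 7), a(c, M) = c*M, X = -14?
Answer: 1484/15 ≈ 98.933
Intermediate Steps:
a(c, M) = M*c
r(B, n) = 2*n/(7 + B) (r(B, n) = (n + 1*n)/(B + 7) = (n + n)/(7 + B) = (2*n)/(7 + B) = 2*n/(7 + B))
R(-4, 0)*X + r(8, 7) = -7*(-14) + 2*7/(7 + 8) = 98 + 2*7/15 = 98 + 2*7*(1/15) = 98 + 14/15 = 1484/15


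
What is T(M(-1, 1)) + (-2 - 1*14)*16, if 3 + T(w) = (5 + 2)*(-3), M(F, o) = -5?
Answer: -280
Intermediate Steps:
T(w) = -24 (T(w) = -3 + (5 + 2)*(-3) = -3 + 7*(-3) = -3 - 21 = -24)
T(M(-1, 1)) + (-2 - 1*14)*16 = -24 + (-2 - 1*14)*16 = -24 + (-2 - 14)*16 = -24 - 16*16 = -24 - 256 = -280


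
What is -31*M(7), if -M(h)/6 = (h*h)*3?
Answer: 27342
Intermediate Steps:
M(h) = -18*h² (M(h) = -6*h*h*3 = -6*h²*3 = -18*h²)
-31*M(7) = -(-558)*7² = -(-558)*49 = -31*(-882) = 27342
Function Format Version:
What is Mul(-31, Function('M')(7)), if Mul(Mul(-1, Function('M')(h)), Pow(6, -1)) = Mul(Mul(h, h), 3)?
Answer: 27342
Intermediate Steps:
Function('M')(h) = Mul(-18, Pow(h, 2)) (Function('M')(h) = Mul(-6, Mul(Mul(h, h), 3)) = Mul(-6, Mul(Pow(h, 2), 3)) = Mul(-6, Mul(3, Pow(h, 2))) = Mul(-18, Pow(h, 2)))
Mul(-31, Function('M')(7)) = Mul(-31, Mul(-18, Pow(7, 2))) = Mul(-31, Mul(-18, 49)) = Mul(-31, -882) = 27342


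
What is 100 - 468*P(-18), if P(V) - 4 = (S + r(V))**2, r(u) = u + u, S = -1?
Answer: -642464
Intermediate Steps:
r(u) = 2*u
P(V) = 4 + (-1 + 2*V)**2
100 - 468*P(-18) = 100 - 468*(4 + (-1 + 2*(-18))**2) = 100 - 468*(4 + (-1 - 36)**2) = 100 - 468*(4 + (-37)**2) = 100 - 468*(4 + 1369) = 100 - 468*1373 = 100 - 642564 = -642464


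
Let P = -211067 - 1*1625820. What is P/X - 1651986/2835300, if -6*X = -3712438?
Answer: -3115137489039/877156288450 ≈ -3.5514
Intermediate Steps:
P = -1836887 (P = -211067 - 1625820 = -1836887)
X = 1856219/3 (X = -⅙*(-3712438) = 1856219/3 ≈ 6.1874e+5)
P/X - 1651986/2835300 = -1836887/1856219/3 - 1651986/2835300 = -1836887*3/1856219 - 1651986*1/2835300 = -5510661/1856219 - 275331/472550 = -3115137489039/877156288450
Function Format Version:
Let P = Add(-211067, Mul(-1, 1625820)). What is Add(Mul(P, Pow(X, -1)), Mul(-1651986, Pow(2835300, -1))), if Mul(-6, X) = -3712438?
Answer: Rational(-3115137489039, 877156288450) ≈ -3.5514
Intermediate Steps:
P = -1836887 (P = Add(-211067, -1625820) = -1836887)
X = Rational(1856219, 3) (X = Mul(Rational(-1, 6), -3712438) = Rational(1856219, 3) ≈ 6.1874e+5)
Add(Mul(P, Pow(X, -1)), Mul(-1651986, Pow(2835300, -1))) = Add(Mul(-1836887, Pow(Rational(1856219, 3), -1)), Mul(-1651986, Pow(2835300, -1))) = Add(Mul(-1836887, Rational(3, 1856219)), Mul(-1651986, Rational(1, 2835300))) = Add(Rational(-5510661, 1856219), Rational(-275331, 472550)) = Rational(-3115137489039, 877156288450)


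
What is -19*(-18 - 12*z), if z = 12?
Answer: 3078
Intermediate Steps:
-19*(-18 - 12*z) = -19*(-18 - 12*12) = -19*(-18 - 144) = -19*(-162) = 3078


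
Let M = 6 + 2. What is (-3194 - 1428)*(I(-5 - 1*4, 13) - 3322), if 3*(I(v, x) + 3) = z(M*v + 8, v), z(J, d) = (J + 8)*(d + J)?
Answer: 27209714/3 ≈ 9.0699e+6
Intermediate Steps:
M = 8
z(J, d) = (8 + J)*(J + d)
I(v, x) = 55/3 + 24*v + (8 + 8*v)**2/3 + v*(8 + 8*v)/3 (I(v, x) = -3 + ((8*v + 8)**2 + 8*(8*v + 8) + 8*v + (8*v + 8)*v)/3 = -3 + ((8 + 8*v)**2 + 8*(8 + 8*v) + 8*v + (8 + 8*v)*v)/3 = -3 + ((8 + 8*v)**2 + (64 + 64*v) + 8*v + v*(8 + 8*v))/3 = -3 + (64 + (8 + 8*v)**2 + 72*v + v*(8 + 8*v))/3 = -3 + (64/3 + 24*v + (8 + 8*v)**2/3 + v*(8 + 8*v)/3) = 55/3 + 24*v + (8 + 8*v)**2/3 + v*(8 + 8*v)/3)
(-3194 - 1428)*(I(-5 - 1*4, 13) - 3322) = (-3194 - 1428)*((119/3 + 24*(-5 - 1*4)**2 + 208*(-5 - 1*4)/3) - 3322) = -4622*((119/3 + 24*(-5 - 4)**2 + 208*(-5 - 4)/3) - 3322) = -4622*((119/3 + 24*(-9)**2 + (208/3)*(-9)) - 3322) = -4622*((119/3 + 24*81 - 624) - 3322) = -4622*((119/3 + 1944 - 624) - 3322) = -4622*(4079/3 - 3322) = -4622*(-5887/3) = 27209714/3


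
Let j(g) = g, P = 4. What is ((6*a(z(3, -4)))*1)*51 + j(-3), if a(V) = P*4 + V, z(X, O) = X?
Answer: 5811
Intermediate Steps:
a(V) = 16 + V (a(V) = 4*4 + V = 16 + V)
((6*a(z(3, -4)))*1)*51 + j(-3) = ((6*(16 + 3))*1)*51 - 3 = ((6*19)*1)*51 - 3 = (114*1)*51 - 3 = 114*51 - 3 = 5814 - 3 = 5811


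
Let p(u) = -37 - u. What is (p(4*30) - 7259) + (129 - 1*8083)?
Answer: -15370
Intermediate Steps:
(p(4*30) - 7259) + (129 - 1*8083) = ((-37 - 4*30) - 7259) + (129 - 1*8083) = ((-37 - 1*120) - 7259) + (129 - 8083) = ((-37 - 120) - 7259) - 7954 = (-157 - 7259) - 7954 = -7416 - 7954 = -15370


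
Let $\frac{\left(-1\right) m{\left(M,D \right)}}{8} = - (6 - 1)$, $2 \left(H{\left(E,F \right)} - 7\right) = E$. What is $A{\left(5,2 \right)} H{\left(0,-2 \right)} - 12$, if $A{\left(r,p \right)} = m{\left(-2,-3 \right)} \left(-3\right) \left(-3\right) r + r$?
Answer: $12623$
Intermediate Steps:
$H{\left(E,F \right)} = 7 + \frac{E}{2}$
$m{\left(M,D \right)} = 40$ ($m{\left(M,D \right)} = - 8 \left(- (6 - 1)\right) = - 8 \left(\left(-1\right) 5\right) = \left(-8\right) \left(-5\right) = 40$)
$A{\left(r,p \right)} = 361 r$ ($A{\left(r,p \right)} = 40 \left(-3\right) \left(-3\right) r + r = \left(-120\right) \left(-3\right) r + r = 360 r + r = 361 r$)
$A{\left(5,2 \right)} H{\left(0,-2 \right)} - 12 = 361 \cdot 5 \left(7 + \frac{1}{2} \cdot 0\right) - 12 = 1805 \left(7 + 0\right) - 12 = 1805 \cdot 7 - 12 = 12635 - 12 = 12623$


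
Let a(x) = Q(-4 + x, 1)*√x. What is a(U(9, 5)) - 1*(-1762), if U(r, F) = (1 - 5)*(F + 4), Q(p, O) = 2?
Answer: 1762 + 12*I ≈ 1762.0 + 12.0*I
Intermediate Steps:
U(r, F) = -16 - 4*F (U(r, F) = -4*(4 + F) = -16 - 4*F)
a(x) = 2*√x
a(U(9, 5)) - 1*(-1762) = 2*√(-16 - 4*5) - 1*(-1762) = 2*√(-16 - 20) + 1762 = 2*√(-36) + 1762 = 2*(6*I) + 1762 = 12*I + 1762 = 1762 + 12*I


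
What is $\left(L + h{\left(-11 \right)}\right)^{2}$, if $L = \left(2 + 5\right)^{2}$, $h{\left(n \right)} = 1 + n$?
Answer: $1521$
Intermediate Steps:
$L = 49$ ($L = 7^{2} = 49$)
$\left(L + h{\left(-11 \right)}\right)^{2} = \left(49 + \left(1 - 11\right)\right)^{2} = \left(49 - 10\right)^{2} = 39^{2} = 1521$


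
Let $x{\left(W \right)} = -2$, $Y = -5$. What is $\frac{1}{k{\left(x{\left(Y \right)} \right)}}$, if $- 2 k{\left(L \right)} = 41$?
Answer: $- \frac{2}{41} \approx -0.048781$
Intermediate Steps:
$k{\left(L \right)} = - \frac{41}{2}$ ($k{\left(L \right)} = \left(- \frac{1}{2}\right) 41 = - \frac{41}{2}$)
$\frac{1}{k{\left(x{\left(Y \right)} \right)}} = \frac{1}{- \frac{41}{2}} = - \frac{2}{41}$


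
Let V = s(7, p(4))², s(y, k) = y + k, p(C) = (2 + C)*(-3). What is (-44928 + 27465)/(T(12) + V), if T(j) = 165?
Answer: -17463/286 ≈ -61.059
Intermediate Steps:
p(C) = -6 - 3*C
s(y, k) = k + y
V = 121 (V = ((-6 - 3*4) + 7)² = ((-6 - 12) + 7)² = (-18 + 7)² = (-11)² = 121)
(-44928 + 27465)/(T(12) + V) = (-44928 + 27465)/(165 + 121) = -17463/286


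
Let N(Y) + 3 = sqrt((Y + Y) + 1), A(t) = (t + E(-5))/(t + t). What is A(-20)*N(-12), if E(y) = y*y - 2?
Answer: 9/40 - 3*I*sqrt(23)/40 ≈ 0.225 - 0.35969*I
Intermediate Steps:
E(y) = -2 + y**2 (E(y) = y**2 - 2 = -2 + y**2)
A(t) = (23 + t)/(2*t) (A(t) = (t + (-2 + (-5)**2))/(t + t) = (t + (-2 + 25))/((2*t)) = (t + 23)*(1/(2*t)) = (23 + t)*(1/(2*t)) = (23 + t)/(2*t))
N(Y) = -3 + sqrt(1 + 2*Y) (N(Y) = -3 + sqrt((Y + Y) + 1) = -3 + sqrt(2*Y + 1) = -3 + sqrt(1 + 2*Y))
A(-20)*N(-12) = ((1/2)*(23 - 20)/(-20))*(-3 + sqrt(1 + 2*(-12))) = ((1/2)*(-1/20)*3)*(-3 + sqrt(1 - 24)) = -3*(-3 + sqrt(-23))/40 = -3*(-3 + I*sqrt(23))/40 = 9/40 - 3*I*sqrt(23)/40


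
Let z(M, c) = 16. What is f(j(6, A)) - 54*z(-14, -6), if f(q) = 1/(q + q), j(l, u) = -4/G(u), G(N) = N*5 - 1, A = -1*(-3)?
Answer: -3463/4 ≈ -865.75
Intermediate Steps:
A = 3
G(N) = -1 + 5*N (G(N) = 5*N - 1 = -1 + 5*N)
j(l, u) = -4/(-1 + 5*u)
f(q) = 1/(2*q)
f(j(6, A)) - 54*z(-14, -6) = 1/(2*((-4/(-1 + 5*3)))) - 54*16 = 1/(2*((-4/(-1 + 15)))) - 864 = 1/(2*((-4/14))) - 864 = 1/(2*((-4*1/14))) - 864 = 1/(2*(-2/7)) - 864 = (1/2)*(-7/2) - 864 = -7/4 - 864 = -3463/4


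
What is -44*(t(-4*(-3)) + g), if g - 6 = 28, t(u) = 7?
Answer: -1804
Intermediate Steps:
g = 34 (g = 6 + 28 = 34)
-44*(t(-4*(-3)) + g) = -44*(7 + 34) = -44*41 = -1804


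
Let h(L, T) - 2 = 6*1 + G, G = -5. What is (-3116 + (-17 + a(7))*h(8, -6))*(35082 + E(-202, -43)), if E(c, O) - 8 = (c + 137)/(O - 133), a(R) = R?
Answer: -883154415/8 ≈ -1.1039e+8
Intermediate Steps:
h(L, T) = 3 (h(L, T) = 2 + (6*1 - 5) = 2 + (6 - 5) = 2 + 1 = 3)
E(c, O) = 8 + (137 + c)/(-133 + O) (E(c, O) = 8 + (c + 137)/(O - 133) = 8 + (137 + c)/(-133 + O))
(-3116 + (-17 + a(7))*h(8, -6))*(35082 + E(-202, -43)) = (-3116 + (-17 + 7)*3)*(35082 + (-927 - 202 + 8*(-43))/(-133 - 43)) = (-3116 - 10*3)*(35082 + (-927 - 202 - 344)/(-176)) = (-3116 - 30)*(35082 - 1/176*(-1473)) = -3146*(35082 + 1473/176) = -3146*6175905/176 = -883154415/8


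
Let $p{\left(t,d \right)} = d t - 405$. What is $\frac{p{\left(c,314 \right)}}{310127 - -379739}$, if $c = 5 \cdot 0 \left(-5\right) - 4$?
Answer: $- \frac{1661}{689866} \approx -0.0024077$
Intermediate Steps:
$c = -4$ ($c = 5 \cdot 0 - 4 = 0 - 4 = -4$)
$p{\left(t,d \right)} = -405 + d t$
$\frac{p{\left(c,314 \right)}}{310127 - -379739} = \frac{-405 + 314 \left(-4\right)}{310127 - -379739} = \frac{-405 - 1256}{310127 + 379739} = - \frac{1661}{689866}$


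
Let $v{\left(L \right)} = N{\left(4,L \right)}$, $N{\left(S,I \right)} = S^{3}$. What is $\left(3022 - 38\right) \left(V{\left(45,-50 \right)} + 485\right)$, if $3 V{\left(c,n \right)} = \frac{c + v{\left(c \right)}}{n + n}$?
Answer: $\frac{108461686}{75} \approx 1.4462 \cdot 10^{6}$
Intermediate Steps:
$v{\left(L \right)} = 64$ ($v{\left(L \right)} = 4^{3} = 64$)
$V{\left(c,n \right)} = \frac{64 + c}{6 n}$ ($V{\left(c,n \right)} = \frac{\left(c + 64\right) \frac{1}{n + n}}{3} = \frac{\left(64 + c\right) \frac{1}{2 n}}{3} = \frac{\frac{1}{2} \frac{1}{n} \left(64 + c\right)}{3} = \frac{64 + c}{6 n}$)
$\left(3022 - 38\right) \left(V{\left(45,-50 \right)} + 485\right) = \left(3022 - 38\right) \left(\frac{64 + 45}{6 \left(-50\right)} + 485\right) = 2984 \left(\frac{1}{6} \left(- \frac{1}{50}\right) 109 + 485\right) = 2984 \left(- \frac{109}{300} + 485\right) = 2984 \cdot \frac{145391}{300} = \frac{108461686}{75}$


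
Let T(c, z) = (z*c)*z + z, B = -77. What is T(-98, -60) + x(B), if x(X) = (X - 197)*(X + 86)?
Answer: -355326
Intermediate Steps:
x(X) = (-197 + X)*(86 + X)
T(c, z) = z + c*z² (T(c, z) = (c*z)*z + z = c*z² + z = z + c*z²)
T(-98, -60) + x(B) = -60*(1 - 98*(-60)) + (-16942 + (-77)² - 111*(-77)) = -60*(1 + 5880) + (-16942 + 5929 + 8547) = -60*5881 - 2466 = -352860 - 2466 = -355326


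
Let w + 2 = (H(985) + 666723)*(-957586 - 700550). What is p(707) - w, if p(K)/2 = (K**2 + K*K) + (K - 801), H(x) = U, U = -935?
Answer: 1103969050378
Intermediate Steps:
H(x) = -935
w = -1103967051170 (w = -2 + (-935 + 666723)*(-957586 - 700550) = -2 + 665788*(-1658136) = -2 - 1103967051168 = -1103967051170)
p(K) = -1602 + 2*K + 4*K**2 (p(K) = 2*((K**2 + K*K) + (K - 801)) = 2*((K**2 + K**2) + (-801 + K)) = 2*(2*K**2 + (-801 + K)) = 2*(-801 + K + 2*K**2) = -1602 + 2*K + 4*K**2)
p(707) - w = (-1602 + 2*707 + 4*707**2) - 1*(-1103967051170) = (-1602 + 1414 + 4*499849) + 1103967051170 = (-1602 + 1414 + 1999396) + 1103967051170 = 1999208 + 1103967051170 = 1103969050378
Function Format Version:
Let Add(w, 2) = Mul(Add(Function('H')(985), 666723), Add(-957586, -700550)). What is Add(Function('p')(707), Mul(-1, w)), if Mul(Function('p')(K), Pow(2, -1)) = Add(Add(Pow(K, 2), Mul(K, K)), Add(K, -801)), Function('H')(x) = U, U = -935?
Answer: 1103969050378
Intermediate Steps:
Function('H')(x) = -935
w = -1103967051170 (w = Add(-2, Mul(Add(-935, 666723), Add(-957586, -700550))) = Add(-2, Mul(665788, -1658136)) = Add(-2, -1103967051168) = -1103967051170)
Function('p')(K) = Add(-1602, Mul(2, K), Mul(4, Pow(K, 2))) (Function('p')(K) = Mul(2, Add(Add(Pow(K, 2), Mul(K, K)), Add(K, -801))) = Mul(2, Add(Add(Pow(K, 2), Pow(K, 2)), Add(-801, K))) = Mul(2, Add(Mul(2, Pow(K, 2)), Add(-801, K))) = Mul(2, Add(-801, K, Mul(2, Pow(K, 2)))) = Add(-1602, Mul(2, K), Mul(4, Pow(K, 2))))
Add(Function('p')(707), Mul(-1, w)) = Add(Add(-1602, Mul(2, 707), Mul(4, Pow(707, 2))), Mul(-1, -1103967051170)) = Add(Add(-1602, 1414, Mul(4, 499849)), 1103967051170) = Add(Add(-1602, 1414, 1999396), 1103967051170) = Add(1999208, 1103967051170) = 1103969050378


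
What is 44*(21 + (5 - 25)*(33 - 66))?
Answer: 29964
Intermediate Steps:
44*(21 + (5 - 25)*(33 - 66)) = 44*(21 - 20*(-33)) = 44*(21 + 660) = 44*681 = 29964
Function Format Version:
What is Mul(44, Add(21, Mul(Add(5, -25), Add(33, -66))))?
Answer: 29964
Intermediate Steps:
Mul(44, Add(21, Mul(Add(5, -25), Add(33, -66)))) = Mul(44, Add(21, Mul(-20, -33))) = Mul(44, Add(21, 660)) = Mul(44, 681) = 29964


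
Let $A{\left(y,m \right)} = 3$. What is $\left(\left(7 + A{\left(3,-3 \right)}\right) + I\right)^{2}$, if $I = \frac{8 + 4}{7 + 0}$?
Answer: $\frac{6724}{49} \approx 137.22$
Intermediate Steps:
$I = \frac{12}{7} \approx 1.7143$
$\left(\left(7 + A{\left(3,-3 \right)}\right) + I\right)^{2} = \left(\left(7 + 3\right) + \frac{12}{7}\right)^{2} = \left(10 + \frac{12}{7}\right)^{2} = \left(\frac{82}{7}\right)^{2} = \frac{6724}{49}$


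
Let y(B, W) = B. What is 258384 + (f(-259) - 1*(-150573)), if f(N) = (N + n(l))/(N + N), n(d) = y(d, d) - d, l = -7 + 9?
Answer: 817915/2 ≈ 4.0896e+5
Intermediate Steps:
l = 2
n(d) = 0 (n(d) = d - d = 0)
f(N) = ½ (f(N) = (N + 0)/(N + N) = N/((2*N)) = N*(1/(2*N)) = ½)
258384 + (f(-259) - 1*(-150573)) = 258384 + (½ - 1*(-150573)) = 258384 + (½ + 150573) = 258384 + 301147/2 = 817915/2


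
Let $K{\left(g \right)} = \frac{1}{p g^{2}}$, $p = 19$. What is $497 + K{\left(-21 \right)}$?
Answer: $\frac{4164364}{8379} \approx 497.0$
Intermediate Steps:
$K{\left(g \right)} = \frac{1}{19 g^{2}}$
$497 + K{\left(-21 \right)} = 497 + \frac{1}{19 \cdot 441} = 497 + \frac{1}{19} \cdot \frac{1}{441} = 497 + \frac{1}{8379} = \frac{4164364}{8379}$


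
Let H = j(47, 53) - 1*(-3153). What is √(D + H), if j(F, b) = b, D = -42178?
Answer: 2*I*√9743 ≈ 197.41*I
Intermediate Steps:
H = 3206 (H = 53 - 1*(-3153) = 53 + 3153 = 3206)
√(D + H) = √(-42178 + 3206) = √(-38972) = 2*I*√9743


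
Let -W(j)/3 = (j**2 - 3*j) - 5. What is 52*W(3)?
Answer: 780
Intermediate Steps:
W(j) = 15 - 3*j**2 + 9*j (W(j) = -3*((j**2 - 3*j) - 5) = -3*(-5 + j**2 - 3*j) = 15 - 3*j**2 + 9*j)
52*W(3) = 52*(15 - 3*3**2 + 9*3) = 52*(15 - 3*9 + 27) = 52*(15 - 27 + 27) = 52*15 = 780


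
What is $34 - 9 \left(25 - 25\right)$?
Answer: $34$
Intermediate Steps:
$34 - 9 \left(25 - 25\right) = 34 - 0 = 34 + 0 = 34$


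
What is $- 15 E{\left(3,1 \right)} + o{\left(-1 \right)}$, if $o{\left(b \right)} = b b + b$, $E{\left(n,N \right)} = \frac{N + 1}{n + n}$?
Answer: $-5$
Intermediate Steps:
$E{\left(n,N \right)} = \frac{1 + N}{2 n}$
$o{\left(b \right)} = b + b^{2}$ ($o{\left(b \right)} = b^{2} + b = b + b^{2}$)
$- 15 E{\left(3,1 \right)} + o{\left(-1 \right)} = - 15 \frac{1 + 1}{2 \cdot 3} - \left(1 - 1\right) = - 15 \cdot \frac{1}{2} \cdot \frac{1}{3} \cdot 2 - 0 = \left(-15\right) \frac{1}{3} + 0 = -5 + 0 = -5$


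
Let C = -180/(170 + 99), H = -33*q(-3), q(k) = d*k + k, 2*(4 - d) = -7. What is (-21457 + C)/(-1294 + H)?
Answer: 11544226/243445 ≈ 47.420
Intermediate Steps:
d = 15/2 (d = 4 - ½*(-7) = 4 + 7/2 = 15/2 ≈ 7.5000)
q(k) = 17*k/2 (q(k) = 15*k/2 + k = 17*k/2)
H = 1683/2 (H = -561*(-3)/2 = -33*(-51/2) = 1683/2 ≈ 841.50)
C = -180/269 ≈ -0.66914
(-21457 + C)/(-1294 + H) = (-21457 - 180/269)/(-1294 + 1683/2) = -5772113/(269*(-905/2)) = -5772113/269*(-2/905) = 11544226/243445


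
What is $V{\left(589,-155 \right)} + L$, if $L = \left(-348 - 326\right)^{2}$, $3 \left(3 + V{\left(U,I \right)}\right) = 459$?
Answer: $454426$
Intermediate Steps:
$V{\left(U,I \right)} = 150$ ($V{\left(U,I \right)} = -3 + \frac{1}{3} \cdot 459 = -3 + 153 = 150$)
$L = 454276$ ($L = \left(-674\right)^{2} = 454276$)
$V{\left(589,-155 \right)} + L = 150 + 454276 = 454426$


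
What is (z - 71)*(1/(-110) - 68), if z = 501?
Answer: -321683/11 ≈ -29244.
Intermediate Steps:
(z - 71)*(1/(-110) - 68) = (501 - 71)*(1/(-110) - 68) = 430*(-1/110 - 68) = 430*(-7481/110) = -321683/11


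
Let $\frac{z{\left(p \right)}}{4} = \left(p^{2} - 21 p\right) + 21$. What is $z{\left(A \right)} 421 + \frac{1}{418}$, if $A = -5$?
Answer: $\frac{106290713}{418} \approx 2.5428 \cdot 10^{5}$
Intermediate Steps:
$z{\left(p \right)} = 84 - 84 p + 4 p^{2}$ ($z{\left(p \right)} = 4 \left(\left(p^{2} - 21 p\right) + 21\right) = 4 \left(21 + p^{2} - 21 p\right) = 84 - 84 p + 4 p^{2}$)
$z{\left(A \right)} 421 + \frac{1}{418} = \left(84 - -420 + 4 \left(-5\right)^{2}\right) 421 + \frac{1}{418} = \left(84 + 420 + 4 \cdot 25\right) 421 + \frac{1}{418} = \left(84 + 420 + 100\right) 421 + \frac{1}{418} = 604 \cdot 421 + \frac{1}{418} = 254284 + \frac{1}{418} = \frac{106290713}{418}$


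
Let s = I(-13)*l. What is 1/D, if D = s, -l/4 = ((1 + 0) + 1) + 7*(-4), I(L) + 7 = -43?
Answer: -1/5200 ≈ -0.00019231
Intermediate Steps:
I(L) = -50 (I(L) = -7 - 43 = -50)
l = 104 (l = -4*(((1 + 0) + 1) + 7*(-4)) = -4*((1 + 1) - 28) = -4*(2 - 28) = -4*(-26) = 104)
s = -5200 (s = -50*104 = -5200)
D = -5200
1/D = 1/(-5200) = -1/5200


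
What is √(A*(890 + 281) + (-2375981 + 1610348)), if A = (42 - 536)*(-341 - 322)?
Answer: 3*√42529181 ≈ 19564.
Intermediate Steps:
A = 327522 (A = -494*(-663) = 327522)
√(A*(890 + 281) + (-2375981 + 1610348)) = √(327522*(890 + 281) + (-2375981 + 1610348)) = √(327522*1171 - 765633) = √(383528262 - 765633) = √382762629 = 3*√42529181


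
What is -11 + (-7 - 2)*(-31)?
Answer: 268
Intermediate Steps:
-11 + (-7 - 2)*(-31) = -11 - 9*(-31) = -11 + 279 = 268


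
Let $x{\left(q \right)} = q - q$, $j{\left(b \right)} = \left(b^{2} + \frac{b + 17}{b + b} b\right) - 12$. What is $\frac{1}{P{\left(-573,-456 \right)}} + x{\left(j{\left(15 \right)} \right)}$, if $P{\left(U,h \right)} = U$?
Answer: $- \frac{1}{573} \approx -0.0017452$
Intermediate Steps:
$j{\left(b \right)} = - \frac{7}{2} + b^{2} + \frac{b}{2}$ ($j{\left(b \right)} = \left(b^{2} + \frac{17 + b}{2 b} b\right) - 12 = \left(b^{2} + \left(\frac{17}{2} + \frac{b}{2}\right)\right) - 12 = \left(\frac{17}{2} + b^{2} + \frac{b}{2}\right) - 12 = - \frac{7}{2} + b^{2} + \frac{b}{2}$)
$x{\left(q \right)} = 0$
$\frac{1}{P{\left(-573,-456 \right)}} + x{\left(j{\left(15 \right)} \right)} = \frac{1}{-573} + 0 = - \frac{1}{573} + 0 = - \frac{1}{573}$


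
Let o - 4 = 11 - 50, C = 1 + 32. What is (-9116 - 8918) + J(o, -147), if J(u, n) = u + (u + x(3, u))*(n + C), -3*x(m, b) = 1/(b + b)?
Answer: -492784/35 ≈ -14080.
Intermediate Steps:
x(m, b) = -1/(6*b) (x(m, b) = -1/(3*(b + b)) = -1/(2*b)/3 = -1/(6*b))
C = 33
o = -35 (o = 4 + (11 - 50) = 4 - 39 = -35)
J(u, n) = u + (33 + n)*(u - 1/(6*u)) (J(u, n) = u + (u - 1/(6*u))*(n + 33) = u + (u - 1/(6*u))*(33 + n) = u + (33 + n)*(u - 1/(6*u)))
(-9116 - 8918) + J(o, -147) = (-9116 - 8918) + (⅙)*(-33 - 1*(-147) + 6*(-35)²*(34 - 147))/(-35) = -18034 + (⅙)*(-1/35)*(-33 + 147 + 6*1225*(-113)) = -18034 + (⅙)*(-1/35)*(-33 + 147 - 830550) = -18034 + (⅙)*(-1/35)*(-830436) = -18034 + 138406/35 = -492784/35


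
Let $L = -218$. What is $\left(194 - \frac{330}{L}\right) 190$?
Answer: $\frac{4049090}{109} \approx 37148.0$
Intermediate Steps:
$\left(194 - \frac{330}{L}\right) 190 = \left(194 - \frac{330}{-218}\right) 190 = \left(194 - - \frac{165}{109}\right) 190 = \left(194 + \frac{165}{109}\right) 190 = \frac{21311}{109} \cdot 190 = \frac{4049090}{109}$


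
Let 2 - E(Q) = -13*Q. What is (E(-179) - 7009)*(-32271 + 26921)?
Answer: 49936900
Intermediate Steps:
E(Q) = 2 + 13*Q (E(Q) = 2 - (-13)*Q = 2 + 13*Q)
(E(-179) - 7009)*(-32271 + 26921) = ((2 + 13*(-179)) - 7009)*(-32271 + 26921) = ((2 - 2327) - 7009)*(-5350) = (-2325 - 7009)*(-5350) = -9334*(-5350) = 49936900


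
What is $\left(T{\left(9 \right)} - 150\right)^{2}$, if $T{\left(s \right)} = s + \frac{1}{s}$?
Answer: $\frac{1607824}{81} \approx 19850.0$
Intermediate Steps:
$\left(T{\left(9 \right)} - 150\right)^{2} = \left(\left(9 + \frac{1}{9}\right) - 150\right)^{2} = \left(\frac{82}{9} - 150\right)^{2} = \left(- \frac{1268}{9}\right)^{2} = \frac{1607824}{81}$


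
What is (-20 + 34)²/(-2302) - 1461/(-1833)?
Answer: 500659/703261 ≈ 0.71191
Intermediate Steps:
(-20 + 34)²/(-2302) - 1461/(-1833) = 14²*(-1/2302) - 1461*(-1/1833) = 196*(-1/2302) + 487/611 = -98/1151 + 487/611 = 500659/703261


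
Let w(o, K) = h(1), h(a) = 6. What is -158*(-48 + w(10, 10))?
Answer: 6636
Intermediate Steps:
w(o, K) = 6
-158*(-48 + w(10, 10)) = -158*(-48 + 6) = -158*(-42) = 6636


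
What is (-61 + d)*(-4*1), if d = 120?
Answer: -236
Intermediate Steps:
(-61 + d)*(-4*1) = (-61 + 120)*(-4*1) = 59*(-4) = -236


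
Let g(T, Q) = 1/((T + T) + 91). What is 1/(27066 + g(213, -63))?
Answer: 517/13993123 ≈ 3.6947e-5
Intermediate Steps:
g(T, Q) = 1/(91 + 2*T) (g(T, Q) = 1/(2*T + 91) = 1/(91 + 2*T))
1/(27066 + g(213, -63)) = 1/(27066 + 1/(91 + 2*213)) = 1/(27066 + 1/(91 + 426)) = 1/(27066 + 1/517) = 1/(13993123/517) = 517/13993123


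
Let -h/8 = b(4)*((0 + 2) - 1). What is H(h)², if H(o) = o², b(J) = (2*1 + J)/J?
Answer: 20736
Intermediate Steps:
b(J) = (2 + J)/J
h = -12 (h = -8*(2 + 4)/4*((0 + 2) - 1) = -8*(¼)*6*(2 - 1) = -12 ≈ -12.000)
H(h)² = ((-12)²)² = 144² = 20736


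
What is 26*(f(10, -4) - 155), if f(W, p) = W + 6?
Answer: -3614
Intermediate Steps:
f(W, p) = 6 + W
26*(f(10, -4) - 155) = 26*((6 + 10) - 155) = 26*(16 - 155) = 26*(-139) = -3614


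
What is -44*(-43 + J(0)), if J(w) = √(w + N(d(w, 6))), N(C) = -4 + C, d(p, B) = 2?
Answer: 1892 - 44*I*√2 ≈ 1892.0 - 62.225*I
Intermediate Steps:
J(w) = √(-2 + w) (J(w) = √(w + (-4 + 2)) = √(w - 2) = √(-2 + w))
-44*(-43 + J(0)) = -44*(-43 + √(-2 + 0)) = -44*(-43 + √(-2)) = -44*(-43 + I*√2) = 1892 - 44*I*√2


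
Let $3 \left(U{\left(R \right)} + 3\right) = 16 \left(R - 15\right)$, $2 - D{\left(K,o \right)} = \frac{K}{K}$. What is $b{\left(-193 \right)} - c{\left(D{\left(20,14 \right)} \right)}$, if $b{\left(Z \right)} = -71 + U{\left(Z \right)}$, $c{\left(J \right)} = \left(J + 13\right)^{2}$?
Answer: $- \frac{4138}{3} \approx -1379.3$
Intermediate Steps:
$D{\left(K,o \right)} = 1$ ($D{\left(K,o \right)} = 2 - \frac{K}{K} = 2 - 1 = 1$)
$U{\left(R \right)} = -83 + \frac{16 R}{3}$ ($U{\left(R \right)} = -3 + \frac{16 \left(R - 15\right)}{3} = -3 + \frac{16 \left(-15 + R\right)}{3} = -3 + \frac{-240 + 16 R}{3} = -3 + \left(-80 + \frac{16 R}{3}\right) = -83 + \frac{16 R}{3}$)
$c{\left(J \right)} = \left(13 + J\right)^{2}$
$b{\left(Z \right)} = -154 + \frac{16 Z}{3}$ ($b{\left(Z \right)} = -71 + \left(-83 + \frac{16 Z}{3}\right) = -154 + \frac{16 Z}{3}$)
$b{\left(-193 \right)} - c{\left(D{\left(20,14 \right)} \right)} = \left(-154 + \frac{16}{3} \left(-193\right)\right) - \left(13 + 1\right)^{2} = \left(-154 - \frac{3088}{3}\right) - 14^{2} = - \frac{3550}{3} - 196 = - \frac{4138}{3}$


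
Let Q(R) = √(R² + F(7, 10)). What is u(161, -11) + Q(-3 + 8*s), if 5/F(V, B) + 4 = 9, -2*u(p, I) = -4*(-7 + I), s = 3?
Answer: -36 + √442 ≈ -14.976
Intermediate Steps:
u(p, I) = -14 + 2*I (u(p, I) = -(-2)*(-7 + I) = -(28 - 4*I)/2 = -14 + 2*I)
F(V, B) = 1 (F(V, B) = 5/(-4 + 9) = 5/5 = 5*(⅕) = 1)
Q(R) = √(1 + R²) (Q(R) = √(R² + 1) = √(1 + R²))
u(161, -11) + Q(-3 + 8*s) = (-14 + 2*(-11)) + √(1 + (-3 + 8*3)²) = (-14 - 22) + √(1 + (-3 + 24)²) = -36 + √(1 + 21²) = -36 + √(1 + 441) = -36 + √442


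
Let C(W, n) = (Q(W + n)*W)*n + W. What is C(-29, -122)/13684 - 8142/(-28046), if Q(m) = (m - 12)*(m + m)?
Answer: 222029386311/17444612 ≈ 12728.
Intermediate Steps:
Q(m) = 2*m*(-12 + m) (Q(m) = (-12 + m)*(2*m) = 2*m*(-12 + m))
C(W, n) = W + 2*W*n*(W + n)*(-12 + W + n) (C(W, n) = ((2*(W + n)*(-12 + (W + n)))*W)*n + W = ((2*(W + n)*(-12 + W + n))*W)*n + W = (2*W*(W + n)*(-12 + W + n))*n + W = 2*W*n*(W + n)*(-12 + W + n) + W = W + 2*W*n*(W + n)*(-12 + W + n))
C(-29, -122)/13684 - 8142/(-28046) = -29*(1 + 2*(-122)*(-29 - 122)*(-12 - 29 - 122))/13684 - 8142/(-28046) = -29*(1 + 2*(-122)*(-151)*(-163))*(1/13684) - 8142*(-1/28046) = -29*(1 - 6005572)*(1/13684) + 4071/14023 = -29*(-6005571)*(1/13684) + 4071/14023 = 174161559*(1/13684) + 4071/14023 = 15832869/1244 + 4071/14023 = 222029386311/17444612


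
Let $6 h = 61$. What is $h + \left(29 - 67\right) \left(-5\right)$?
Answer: $\frac{1201}{6} \approx 200.17$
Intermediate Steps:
$h = \frac{61}{6}$ ($h = \frac{1}{6} \cdot 61 = \frac{61}{6} \approx 10.167$)
$h + \left(29 - 67\right) \left(-5\right) = \frac{61}{6} + \left(29 - 67\right) \left(-5\right) = \frac{61}{6} - -190 = \frac{61}{6} + 190 = \frac{1201}{6}$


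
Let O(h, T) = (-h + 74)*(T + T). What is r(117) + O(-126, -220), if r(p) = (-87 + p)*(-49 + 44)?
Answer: -88150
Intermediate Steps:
r(p) = 435 - 5*p (r(p) = (-87 + p)*(-5) = 435 - 5*p)
O(h, T) = 2*T*(74 - h) (O(h, T) = (74 - h)*(2*T) = 2*T*(74 - h))
r(117) + O(-126, -220) = (435 - 5*117) + 2*(-220)*(74 - 1*(-126)) = (435 - 585) + 2*(-220)*(74 + 126) = -150 + 2*(-220)*200 = -150 - 88000 = -88150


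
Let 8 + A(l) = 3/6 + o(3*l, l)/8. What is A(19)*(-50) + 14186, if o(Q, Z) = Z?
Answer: 57769/4 ≈ 14442.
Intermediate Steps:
A(l) = -15/2 + l/8 (A(l) = -8 + (3/6 + l/8) = -8 + (3*(⅙) + l*(⅛)) = -8 + (½ + l/8) = -15/2 + l/8)
A(19)*(-50) + 14186 = (-15/2 + (⅛)*19)*(-50) + 14186 = (-15/2 + 19/8)*(-50) + 14186 = -41/8*(-50) + 14186 = 1025/4 + 14186 = 57769/4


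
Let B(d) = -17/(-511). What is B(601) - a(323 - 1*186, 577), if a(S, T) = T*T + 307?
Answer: -170283579/511 ≈ -3.3324e+5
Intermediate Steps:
B(d) = 17/511 (B(d) = -17*(-1/511) = 17/511)
a(S, T) = 307 + T**2 (a(S, T) = T**2 + 307 = 307 + T**2)
B(601) - a(323 - 1*186, 577) = 17/511 - (307 + 577**2) = 17/511 - (307 + 332929) = 17/511 - 1*333236 = 17/511 - 333236 = -170283579/511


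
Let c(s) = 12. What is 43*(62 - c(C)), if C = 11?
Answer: 2150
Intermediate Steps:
43*(62 - c(C)) = 43*(62 - 1*12) = 43*(62 - 12) = 43*50 = 2150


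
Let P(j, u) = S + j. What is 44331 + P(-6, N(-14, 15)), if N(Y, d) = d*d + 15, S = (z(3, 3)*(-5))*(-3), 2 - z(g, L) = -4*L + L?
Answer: 44490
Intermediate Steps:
z(g, L) = 2 + 3*L (z(g, L) = 2 - (-4*L + L) = 2 - (-3)*L = 2 + 3*L)
S = 165 (S = ((2 + 3*3)*(-5))*(-3) = ((2 + 9)*(-5))*(-3) = (11*(-5))*(-3) = -55*(-3) = 165)
N(Y, d) = 15 + d² (N(Y, d) = d² + 15 = 15 + d²)
P(j, u) = 165 + j
44331 + P(-6, N(-14, 15)) = 44331 + (165 - 6) = 44331 + 159 = 44490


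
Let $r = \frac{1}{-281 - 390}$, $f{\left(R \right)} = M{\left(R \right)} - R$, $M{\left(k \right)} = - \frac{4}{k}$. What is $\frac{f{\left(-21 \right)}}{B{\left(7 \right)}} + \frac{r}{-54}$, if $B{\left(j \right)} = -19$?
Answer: $- \frac{5374577}{4819122} \approx -1.1153$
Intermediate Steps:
$f{\left(R \right)} = - R - \frac{4}{R}$ ($f{\left(R \right)} = - \frac{4}{R} - R = - R - \frac{4}{R}$)
$r = - \frac{1}{671}$ ($r = \frac{1}{-671} = - \frac{1}{671} \approx -0.0014903$)
$\frac{f{\left(-21 \right)}}{B{\left(7 \right)}} + \frac{r}{-54} = \frac{\left(-1\right) \left(-21\right) - \frac{4}{-21}}{-19} - \frac{1}{671 \left(-54\right)} = \left(21 - - \frac{4}{21}\right) \left(- \frac{1}{19}\right) - - \frac{1}{36234} = \left(21 + \frac{4}{21}\right) \left(- \frac{1}{19}\right) + \frac{1}{36234} = \frac{445}{21} \left(- \frac{1}{19}\right) + \frac{1}{36234} = - \frac{445}{399} + \frac{1}{36234} = - \frac{5374577}{4819122}$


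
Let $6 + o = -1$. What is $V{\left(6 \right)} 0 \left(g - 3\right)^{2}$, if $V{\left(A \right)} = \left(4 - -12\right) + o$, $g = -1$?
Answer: $0$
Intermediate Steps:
$o = -7$ ($o = -6 - 1 = -7$)
$V{\left(A \right)} = 9$ ($V{\left(A \right)} = \left(4 - -12\right) - 7 = \left(4 + 12\right) - 7 = 16 - 7 = 9$)
$V{\left(6 \right)} 0 \left(g - 3\right)^{2} = 9 \cdot 0 \left(-1 - 3\right)^{2} = 0 \left(-4\right)^{2} = 0 \cdot 16 = 0$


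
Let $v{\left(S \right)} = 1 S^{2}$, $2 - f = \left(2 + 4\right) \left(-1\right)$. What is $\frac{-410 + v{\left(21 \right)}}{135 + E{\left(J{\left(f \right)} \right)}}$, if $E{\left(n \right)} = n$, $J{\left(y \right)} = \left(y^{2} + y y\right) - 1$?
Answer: $\frac{31}{262} \approx 0.11832$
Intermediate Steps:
$f = 8$ ($f = 2 - \left(2 + 4\right) \left(-1\right) = 2 - 6 \left(-1\right) = 2 - -6 = 2 + 6 = 8$)
$v{\left(S \right)} = S^{2}$
$J{\left(y \right)} = -1 + 2 y^{2}$ ($J{\left(y \right)} = \left(y^{2} + y^{2}\right) - 1 = 2 y^{2} - 1 = -1 + 2 y^{2}$)
$\frac{-410 + v{\left(21 \right)}}{135 + E{\left(J{\left(f \right)} \right)}} = \frac{-410 + 21^{2}}{135 - \left(1 - 2 \cdot 8^{2}\right)} = \frac{-410 + 441}{135 + \left(-1 + 2 \cdot 64\right)} = \frac{31}{135 + \left(-1 + 128\right)} = \frac{31}{135 + 127} = \frac{31}{262}$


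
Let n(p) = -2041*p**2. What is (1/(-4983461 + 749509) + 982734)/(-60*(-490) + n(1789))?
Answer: -4160848584767/27657165043643872 ≈ -0.00015044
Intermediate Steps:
(1/(-4983461 + 749509) + 982734)/(-60*(-490) + n(1789)) = (1/(-4983461 + 749509) + 982734)/(-60*(-490) - 2041*1789**2) = (1/(-4233952) + 982734)/(29400 - 2041*3200521) = (-1/4233952 + 982734)/(29400 - 6532263361) = (4160848584767/4233952)/(-6532233961) = (4160848584767/4233952)*(-1/6532233961) = -4160848584767/27657165043643872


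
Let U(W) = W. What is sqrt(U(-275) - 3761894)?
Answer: I*sqrt(3762169) ≈ 1939.6*I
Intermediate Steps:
sqrt(U(-275) - 3761894) = sqrt(-275 - 3761894) = sqrt(-3762169) = I*sqrt(3762169)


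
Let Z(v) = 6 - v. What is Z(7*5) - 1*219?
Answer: -248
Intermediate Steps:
Z(7*5) - 1*219 = (6 - 7*5) - 1*219 = (6 - 1*35) - 219 = (6 - 35) - 219 = -29 - 219 = -248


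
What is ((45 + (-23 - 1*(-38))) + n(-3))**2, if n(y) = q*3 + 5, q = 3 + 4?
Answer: 7396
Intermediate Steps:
q = 7
n(y) = 26 (n(y) = 7*3 + 5 = 21 + 5 = 26)
((45 + (-23 - 1*(-38))) + n(-3))**2 = ((45 + (-23 - 1*(-38))) + 26)**2 = ((45 + (-23 + 38)) + 26)**2 = ((45 + 15) + 26)**2 = (60 + 26)**2 = 86**2 = 7396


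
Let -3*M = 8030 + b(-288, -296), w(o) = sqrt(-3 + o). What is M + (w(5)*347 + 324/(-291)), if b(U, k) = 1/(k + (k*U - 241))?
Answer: -66009691471/24650901 + 347*sqrt(2) ≈ -2187.0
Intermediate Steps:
b(U, k) = 1/(-241 + k + U*k) (b(U, k) = 1/(k + (U*k - 241)) = 1/(k + (-241 + U*k)) = 1/(-241 + k + U*k))
M = -680229331/254133 (M = -(8030 + 1/(-241 - 296 - 288*(-296)))/3 = -(8030 + 1/(-241 - 296 + 85248))/3 = -(8030 + 1/84711)/3 = -1/3*680229331/84711 = -680229331/254133 ≈ -2676.7)
M + (w(5)*347 + 324/(-291)) = -680229331/254133 + (sqrt(-3 + 5)*347 + 324/(-291)) = -680229331/254133 + (sqrt(2)*347 + 324*(-1/291)) = -680229331/254133 + (347*sqrt(2) - 108/97) = -680229331/254133 + (-108/97 + 347*sqrt(2)) = -66009691471/24650901 + 347*sqrt(2)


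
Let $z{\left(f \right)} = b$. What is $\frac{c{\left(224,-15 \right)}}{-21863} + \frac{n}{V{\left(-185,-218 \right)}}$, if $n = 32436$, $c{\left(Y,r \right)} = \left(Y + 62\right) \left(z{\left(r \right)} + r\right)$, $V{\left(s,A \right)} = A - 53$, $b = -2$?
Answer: $- \frac{707830666}{5924873} \approx -119.47$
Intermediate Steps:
$z{\left(f \right)} = -2$
$V{\left(s,A \right)} = -53 + A$
$c{\left(Y,r \right)} = \left(-2 + r\right) \left(62 + Y\right)$ ($c{\left(Y,r \right)} = \left(Y + 62\right) \left(-2 + r\right) = \left(62 + Y\right) \left(-2 + r\right) = \left(-2 + r\right) \left(62 + Y\right)$)
$\frac{c{\left(224,-15 \right)}}{-21863} + \frac{n}{V{\left(-185,-218 \right)}} = \frac{-124 - 448 + 62 \left(-15\right) + 224 \left(-15\right)}{-21863} + \frac{32436}{-53 - 218} = \left(-124 - 448 - 930 - 3360\right) \left(- \frac{1}{21863}\right) + \frac{32436}{-271} = \left(-4862\right) \left(- \frac{1}{21863}\right) + 32436 \left(- \frac{1}{271}\right) = \frac{4862}{21863} - \frac{32436}{271} = - \frac{707830666}{5924873}$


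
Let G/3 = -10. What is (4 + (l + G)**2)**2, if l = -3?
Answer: 1194649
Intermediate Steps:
G = -30 (G = 3*(-10) = -30)
(4 + (l + G)**2)**2 = (4 + (-3 - 30)**2)**2 = (4 + (-33)**2)**2 = (4 + 1089)**2 = 1093**2 = 1194649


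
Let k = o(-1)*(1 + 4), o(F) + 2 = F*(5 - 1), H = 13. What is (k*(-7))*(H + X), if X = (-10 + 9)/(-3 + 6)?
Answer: 2660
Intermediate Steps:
o(F) = -2 + 4*F (o(F) = -2 + F*(5 - 1) = -2 + F*4 = -2 + 4*F)
X = -⅓ (X = -1/3 = -1*⅓ = -⅓ ≈ -0.33333)
k = -30 (k = (-2 + 4*(-1))*(1 + 4) = (-2 - 4)*5 = -6*5 = -30)
(k*(-7))*(H + X) = (-30*(-7))*(13 - ⅓) = 210*(38/3) = 2660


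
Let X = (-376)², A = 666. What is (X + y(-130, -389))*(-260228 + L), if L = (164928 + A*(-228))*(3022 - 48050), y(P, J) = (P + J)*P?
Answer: -123057590935928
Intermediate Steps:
X = 141376
y(P, J) = P*(J + P) (y(P, J) = (J + P)*P = P*(J + P))
L = -588966240 (L = (164928 + 666*(-228))*(3022 - 48050) = (164928 - 151848)*(-45028) = 13080*(-45028) = -588966240)
(X + y(-130, -389))*(-260228 + L) = (141376 - 130*(-389 - 130))*(-260228 - 588966240) = (141376 - 130*(-519))*(-589226468) = (141376 + 67470)*(-589226468) = 208846*(-589226468) = -123057590935928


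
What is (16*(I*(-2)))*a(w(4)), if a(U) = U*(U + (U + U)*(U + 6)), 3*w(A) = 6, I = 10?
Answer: -21760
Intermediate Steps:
w(A) = 2 (w(A) = (⅓)*6 = 2)
a(U) = U*(U + 2*U*(6 + U)) (a(U) = U*(U + (2*U)*(6 + U)) = U*(U + 2*U*(6 + U)))
(16*(I*(-2)))*a(w(4)) = (16*(10*(-2)))*(2²*(13 + 2*2)) = (16*(-20))*(4*(13 + 4)) = -1280*17 = -320*68 = -21760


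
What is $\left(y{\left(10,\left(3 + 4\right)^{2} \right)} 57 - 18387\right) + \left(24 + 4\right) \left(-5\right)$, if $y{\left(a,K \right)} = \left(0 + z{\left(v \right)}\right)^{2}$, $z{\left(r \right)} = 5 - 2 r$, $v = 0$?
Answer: $-17102$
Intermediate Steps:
$y{\left(a,K \right)} = 25$ ($y{\left(a,K \right)} = \left(0 + \left(5 - 0\right)\right)^{2} = \left(0 + \left(5 + 0\right)\right)^{2} = \left(0 + 5\right)^{2} = 5^{2} = 25$)
$\left(y{\left(10,\left(3 + 4\right)^{2} \right)} 57 - 18387\right) + \left(24 + 4\right) \left(-5\right) = \left(25 \cdot 57 - 18387\right) + \left(24 + 4\right) \left(-5\right) = \left(1425 - 18387\right) + 28 \left(-5\right) = -16962 - 140 = -17102$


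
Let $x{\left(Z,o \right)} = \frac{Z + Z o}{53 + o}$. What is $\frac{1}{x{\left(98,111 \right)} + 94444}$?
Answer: $\frac{41}{3874948} \approx 1.0581 \cdot 10^{-5}$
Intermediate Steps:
$x{\left(Z,o \right)} = \frac{Z + Z o}{53 + o}$
$\frac{1}{x{\left(98,111 \right)} + 94444} = \frac{1}{\frac{98 \left(1 + 111\right)}{53 + 111} + 94444} = \frac{1}{98 \cdot \frac{1}{164} \cdot 112 + 94444} = \frac{1}{\frac{2744}{41} + 94444} = \frac{1}{\frac{3874948}{41}} = \frac{41}{3874948}$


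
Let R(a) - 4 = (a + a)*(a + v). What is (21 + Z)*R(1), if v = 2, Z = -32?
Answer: -110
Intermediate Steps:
R(a) = 4 + 2*a*(2 + a) (R(a) = 4 + (a + a)*(a + 2) = 4 + (2*a)*(2 + a) = 4 + 2*a*(2 + a))
(21 + Z)*R(1) = (21 - 32)*(4 + 2*1² + 4*1) = -11*(4 + 2*1 + 4) = -11*(4 + 2 + 4) = -11*10 = -110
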